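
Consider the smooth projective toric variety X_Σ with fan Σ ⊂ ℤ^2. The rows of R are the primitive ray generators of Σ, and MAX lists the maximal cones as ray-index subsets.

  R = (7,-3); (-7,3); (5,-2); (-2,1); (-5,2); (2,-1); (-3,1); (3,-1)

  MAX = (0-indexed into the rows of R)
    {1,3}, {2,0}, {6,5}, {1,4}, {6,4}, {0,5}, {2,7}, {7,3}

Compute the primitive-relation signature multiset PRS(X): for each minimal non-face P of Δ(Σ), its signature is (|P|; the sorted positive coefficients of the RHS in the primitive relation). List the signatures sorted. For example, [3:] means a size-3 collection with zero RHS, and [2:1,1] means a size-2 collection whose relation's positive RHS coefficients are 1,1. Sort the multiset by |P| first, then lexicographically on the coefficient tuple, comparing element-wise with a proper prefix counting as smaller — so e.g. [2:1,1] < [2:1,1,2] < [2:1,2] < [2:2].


Primitive collections (20):

  P={0,1}:  v_{0} + v_{1} = 0 ; sig = [2:]
  P={2,4}:  v_{2} + v_{4} = 0 ; sig = [2:]
  P={3,5}:  v_{3} + v_{5} = 0 ; sig = [2:]
  P={6,7}:  v_{6} + v_{7} = 0 ; sig = [2:]
  P={0,3}:  v_{0} + v_{3} = v_{2} ; sig = [2:1]
  P={0,4}:  v_{0} + v_{4} = v_{5} ; sig = [2:1]
  P={1,2}:  v_{1} + v_{2} = v_{3} ; sig = [2:1]
  P={1,5}:  v_{1} + v_{5} = v_{4} ; sig = [2:1]
  P={2,3}:  v_{2} + v_{3} = v_{7} ; sig = [2:1]
  P={2,5}:  v_{2} + v_{5} = v_{0} ; sig = [2:1]
  P={2,6}:  v_{2} + v_{6} = v_{5} ; sig = [2:1]
  P={3,4}:  v_{3} + v_{4} = v_{1} ; sig = [2:1]
  P={3,6}:  v_{3} + v_{6} = v_{4} ; sig = [2:1]
  P={4,5}:  v_{4} + v_{5} = v_{6} ; sig = [2:1]
  P={4,7}:  v_{4} + v_{7} = v_{3} ; sig = [2:1]
  P={5,7}:  v_{5} + v_{7} = v_{2} ; sig = [2:1]
  P={0,6}:  v_{0} + v_{6} = 2·v_{5} ; sig = [2:2]
  P={0,7}:  v_{0} + v_{7} = 2·v_{2} ; sig = [2:2]
  P={1,6}:  v_{1} + v_{6} = 2·v_{4} ; sig = [2:2]
  P={1,7}:  v_{1} + v_{7} = 2·v_{3} ; sig = [2:2]

Hence PRS(X_Σ) =
[[2:], [2:], [2:], [2:], [2:1], [2:1], [2:1], [2:1], [2:1], [2:1], [2:1], [2:1], [2:1], [2:1], [2:1], [2:1], [2:2], [2:2], [2:2], [2:2]]


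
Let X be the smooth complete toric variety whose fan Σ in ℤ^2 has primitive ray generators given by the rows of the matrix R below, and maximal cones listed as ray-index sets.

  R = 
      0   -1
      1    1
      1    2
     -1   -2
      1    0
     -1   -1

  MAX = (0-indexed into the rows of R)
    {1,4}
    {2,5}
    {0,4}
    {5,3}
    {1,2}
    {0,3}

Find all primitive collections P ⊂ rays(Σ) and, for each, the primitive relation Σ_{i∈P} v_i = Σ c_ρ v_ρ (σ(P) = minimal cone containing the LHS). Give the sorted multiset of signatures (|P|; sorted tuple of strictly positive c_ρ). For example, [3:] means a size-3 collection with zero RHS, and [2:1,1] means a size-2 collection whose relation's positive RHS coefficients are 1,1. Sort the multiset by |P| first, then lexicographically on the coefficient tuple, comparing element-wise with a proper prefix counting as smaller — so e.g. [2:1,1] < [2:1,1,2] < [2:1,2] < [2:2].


9 collections generate NE(X_Σ); each relation:

  P={1,5}:  v_{1} + v_{5} = 0  so sig = [2:]
  P={2,3}:  v_{2} + v_{3} = 0  so sig = [2:]
  P={0,1}:  v_{0} + v_{1} = v_{4}  so sig = [2:1]
  P={0,2}:  v_{0} + v_{2} = v_{1}  so sig = [2:1]
  P={0,5}:  v_{0} + v_{5} = v_{3}  so sig = [2:1]
  P={1,3}:  v_{1} + v_{3} = v_{0}  so sig = [2:1]
  P={4,5}:  v_{4} + v_{5} = v_{0}  so sig = [2:1]
  P={2,4}:  v_{2} + v_{4} = 2·v_{1}  so sig = [2:2]
  P={3,4}:  v_{3} + v_{4} = 2·v_{0}  so sig = [2:2]

Signatures (|P|; sorted positive RHS coefficients), sorted:
    |P|=2: 9 collections, coeffs (), (), (1), (1), (1), (1), (1), (2), (2)


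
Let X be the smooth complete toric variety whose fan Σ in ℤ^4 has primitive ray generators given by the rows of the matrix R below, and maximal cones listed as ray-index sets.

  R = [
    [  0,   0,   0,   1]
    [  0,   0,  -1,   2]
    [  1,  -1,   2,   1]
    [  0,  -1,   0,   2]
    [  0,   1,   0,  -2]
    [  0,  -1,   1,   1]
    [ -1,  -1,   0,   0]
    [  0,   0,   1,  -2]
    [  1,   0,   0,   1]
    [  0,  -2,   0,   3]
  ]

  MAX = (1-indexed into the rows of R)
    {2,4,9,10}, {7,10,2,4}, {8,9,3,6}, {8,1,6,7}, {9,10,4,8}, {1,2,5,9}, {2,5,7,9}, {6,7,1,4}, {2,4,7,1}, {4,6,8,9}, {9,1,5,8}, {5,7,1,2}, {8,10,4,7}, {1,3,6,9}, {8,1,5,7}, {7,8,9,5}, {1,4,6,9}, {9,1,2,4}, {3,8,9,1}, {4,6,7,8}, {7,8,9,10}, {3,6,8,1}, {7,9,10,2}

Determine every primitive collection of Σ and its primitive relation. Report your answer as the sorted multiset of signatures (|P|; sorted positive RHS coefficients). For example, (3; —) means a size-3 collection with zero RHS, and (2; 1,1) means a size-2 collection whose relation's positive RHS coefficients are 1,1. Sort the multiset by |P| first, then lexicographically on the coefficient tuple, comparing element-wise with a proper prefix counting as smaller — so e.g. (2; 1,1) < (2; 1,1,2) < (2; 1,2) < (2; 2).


Primitive collections (17):

  • {2,8}:  v_{2} + v_{8} = 0  ⟹  sig = (2; —)
  • {4,5}:  v_{4} + v_{5} = 0  ⟹  sig = (2; —)
  • {2,6}:  v_{2} + v_{6} = v_{1} + v_{4}  ⟹  sig = (2; 1,1)
  • {5,6}:  v_{5} + v_{6} = v_{1} + v_{8}  ⟹  sig = (2; 1,1)
  • {5,10}:  v_{5} + v_{10} = v_{7} + v_{9}  ⟹  sig = (2; 1,1)
  • {2,3}:  v_{2} + v_{3} = v_{1} + v_{6} + v_{9}  ⟹  sig = (2; 1,1,1)
  • {3,7}:  v_{3} + v_{7} = v_{4} + v_{6} + v_{8}  ⟹  sig = (2; 1,1,1)
  • {3,10}:  v_{3} + v_{10} = 2·v_{4} + v_{6} + v_{8} + v_{9}  ⟹  sig = (2; 1,1,1,2)
  • {3,4}:  v_{3} + v_{4} = 2·v_{6} + v_{9}  ⟹  sig = (2; 1,2)
  • {3,5}:  v_{3} + v_{5} = 2·v_{1} + 2·v_{8} + v_{9}  ⟹  sig = (2; 1,2,2)
  • {6,10}:  v_{6} + v_{10} = 3·v_{4} + v_{8}  ⟹  sig = (2; 1,3)
  • {1,10}:  v_{1} + v_{10} = 2·v_{4}  ⟹  sig = (2; 2)
  • {1,4,8}:  v_{1} + v_{4} + v_{8} = v_{6}  ⟹  sig = (3; 1)
  • {1,7,9}:  v_{1} + v_{7} + v_{9} = v_{4}  ⟹  sig = (3; 1)
  • {4,7,9}:  v_{4} + v_{7} + v_{9} = v_{10}  ⟹  sig = (3; 1)
  • {6,7,9}:  v_{6} + v_{7} + v_{9} = 2·v_{4} + v_{8}  ⟹  sig = (3; 1,2)
  • {1,6,8,9}:  v_{1} + v_{6} + v_{8} + v_{9} = v_{3}  ⟹  sig = (4; 1)

Hence PRS(X_Σ) =
[(2; —), (2; —), (2; 1,1), (2; 1,1), (2; 1,1), (2; 1,1,1), (2; 1,1,1), (2; 1,1,1,2), (2; 1,2), (2; 1,2,2), (2; 1,3), (2; 2), (3; 1), (3; 1), (3; 1), (3; 1,2), (4; 1)]


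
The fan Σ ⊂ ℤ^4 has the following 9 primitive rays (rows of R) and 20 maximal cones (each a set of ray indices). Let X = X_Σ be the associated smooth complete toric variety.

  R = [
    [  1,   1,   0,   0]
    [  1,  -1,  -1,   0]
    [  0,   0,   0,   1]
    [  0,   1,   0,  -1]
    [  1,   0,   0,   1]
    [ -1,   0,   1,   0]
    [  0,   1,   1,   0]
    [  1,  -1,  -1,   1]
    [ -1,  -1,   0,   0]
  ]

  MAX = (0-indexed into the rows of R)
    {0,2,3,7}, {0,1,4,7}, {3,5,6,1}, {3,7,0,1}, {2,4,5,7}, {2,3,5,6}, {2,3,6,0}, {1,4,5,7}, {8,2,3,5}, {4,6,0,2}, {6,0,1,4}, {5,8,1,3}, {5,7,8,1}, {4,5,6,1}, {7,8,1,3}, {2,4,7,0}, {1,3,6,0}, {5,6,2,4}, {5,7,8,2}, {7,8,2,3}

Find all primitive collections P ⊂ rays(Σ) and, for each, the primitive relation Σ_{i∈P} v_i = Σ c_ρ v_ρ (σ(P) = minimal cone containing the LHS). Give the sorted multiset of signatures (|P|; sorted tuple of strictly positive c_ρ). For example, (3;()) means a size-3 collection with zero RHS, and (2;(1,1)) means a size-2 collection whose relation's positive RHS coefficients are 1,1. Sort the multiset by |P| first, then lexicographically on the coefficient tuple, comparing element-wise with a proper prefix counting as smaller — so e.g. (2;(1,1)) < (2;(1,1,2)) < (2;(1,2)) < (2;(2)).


Σ has 8 primitive collections:

  P = {0,8}:  v_{0} + v_{8} = 0  →  sig = (2;())
  P = {0,5}:  v_{0} + v_{5} = v_{6}  →  sig = (2;(1))
  P = {1,2}:  v_{1} + v_{2} = v_{7}  →  sig = (2;(1))
  P = {3,4}:  v_{3} + v_{4} = v_{0}  →  sig = (2;(1))
  P = {6,7}:  v_{6} + v_{7} = v_{4}  →  sig = (2;(1))
  P = {6,8}:  v_{6} + v_{8} = v_{5}  →  sig = (2;(1))
  P = {4,8}:  v_{4} + v_{8} = v_{5} + v_{7}  →  sig = (2;(1,1))
  P = {3,5,7}:  v_{3} + v_{5} + v_{7} = 0  →  sig = (3;())

Signatures (|P|; sorted positive RHS coefficients), sorted:
    (2;())
    (2;(1))
    (2;(1))
    (2;(1))
    (2;(1))
    (2;(1))
    (2;(1,1))
    (3;())


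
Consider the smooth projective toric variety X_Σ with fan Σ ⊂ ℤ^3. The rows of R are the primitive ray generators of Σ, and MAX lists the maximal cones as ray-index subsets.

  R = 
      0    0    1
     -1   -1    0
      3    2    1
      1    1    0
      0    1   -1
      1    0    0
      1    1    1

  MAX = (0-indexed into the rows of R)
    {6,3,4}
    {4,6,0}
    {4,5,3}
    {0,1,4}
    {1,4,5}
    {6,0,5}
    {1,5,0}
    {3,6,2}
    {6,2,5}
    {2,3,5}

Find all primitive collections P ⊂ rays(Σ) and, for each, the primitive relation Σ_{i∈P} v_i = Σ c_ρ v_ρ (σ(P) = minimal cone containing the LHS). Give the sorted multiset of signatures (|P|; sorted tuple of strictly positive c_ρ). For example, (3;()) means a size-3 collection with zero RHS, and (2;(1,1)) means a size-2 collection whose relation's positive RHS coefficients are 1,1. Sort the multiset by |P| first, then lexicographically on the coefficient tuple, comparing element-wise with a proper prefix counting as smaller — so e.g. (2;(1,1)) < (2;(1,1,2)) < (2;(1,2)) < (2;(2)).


|primitive collections| = 9. Relations:

  {1,3}:  v_{1} + v_{3} = 0  ⟹  sig = (2;())
  {0,3}:  v_{0} + v_{3} = v_{6}  ⟹  sig = (2;(1))
  {1,6}:  v_{1} + v_{6} = v_{0}  ⟹  sig = (2;(1))
  {1,2}:  v_{1} + v_{2} = v_{5} + v_{6}  ⟹  sig = (2;(1,1))
  {0,2}:  v_{0} + v_{2} = v_{5} + 2·v_{6}  ⟹  sig = (2;(1,2))
  {2,4}:  v_{2} + v_{4} = 3·v_{3}  ⟹  sig = (2;(3))
  {0,4,5}:  v_{0} + v_{4} + v_{5} = v_{3}  ⟹  sig = (3;(1))
  {3,5,6}:  v_{3} + v_{5} + v_{6} = v_{2}  ⟹  sig = (3;(1))
  {4,5,6}:  v_{4} + v_{5} + v_{6} = 2·v_{3}  ⟹  sig = (3;(2))

Sorted signature multiset PRS(X):
[(2;()), (2;(1)), (2;(1)), (2;(1,1)), (2;(1,2)), (2;(3)), (3;(1)), (3;(1)), (3;(2))]


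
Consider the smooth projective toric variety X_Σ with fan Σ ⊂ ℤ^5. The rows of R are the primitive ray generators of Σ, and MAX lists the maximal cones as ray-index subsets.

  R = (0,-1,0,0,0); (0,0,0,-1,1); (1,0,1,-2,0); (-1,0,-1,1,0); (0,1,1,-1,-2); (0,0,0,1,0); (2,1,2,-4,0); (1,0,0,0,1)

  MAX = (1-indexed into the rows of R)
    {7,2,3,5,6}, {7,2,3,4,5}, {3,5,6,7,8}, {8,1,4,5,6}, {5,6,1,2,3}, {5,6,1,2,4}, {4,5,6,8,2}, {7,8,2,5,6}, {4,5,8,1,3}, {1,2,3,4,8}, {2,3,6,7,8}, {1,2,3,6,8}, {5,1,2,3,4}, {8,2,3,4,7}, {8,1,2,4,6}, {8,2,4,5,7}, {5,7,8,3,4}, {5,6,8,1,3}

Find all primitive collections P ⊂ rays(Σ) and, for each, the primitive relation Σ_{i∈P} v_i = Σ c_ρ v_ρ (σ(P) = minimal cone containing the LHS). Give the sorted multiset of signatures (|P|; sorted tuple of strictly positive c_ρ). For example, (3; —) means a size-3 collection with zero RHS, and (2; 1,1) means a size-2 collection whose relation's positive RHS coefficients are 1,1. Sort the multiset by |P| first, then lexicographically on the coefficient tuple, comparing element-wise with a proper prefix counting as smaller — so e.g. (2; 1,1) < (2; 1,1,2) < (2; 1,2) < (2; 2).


The 5 primitive collections of Σ (r=8, n=5):

  P = {1,7}:  v_{1} + v_{7} = 2·v_{3} — sig = (2; 2)
  P = {3,4,6}:  v_{3} + v_{4} + v_{6} = 0 — sig = (3; —)
  P = {4,6,7}:  v_{4} + v_{6} + v_{7} = v_{2} + v_{5} + v_{8} — sig = (3; 1,1,1)
  P = {1,2,5,8}:  v_{1} + v_{2} + v_{5} + v_{8} = v_{3} — sig = (4; 1)
  P = {2,3,5,8}:  v_{2} + v_{3} + v_{5} + v_{8} = v_{7} — sig = (4; 1)

Sorted signature multiset PRS(X):
    (2; 2)
    (3; —)
    (3; 1,1,1)
    (4; 1)
    (4; 1)


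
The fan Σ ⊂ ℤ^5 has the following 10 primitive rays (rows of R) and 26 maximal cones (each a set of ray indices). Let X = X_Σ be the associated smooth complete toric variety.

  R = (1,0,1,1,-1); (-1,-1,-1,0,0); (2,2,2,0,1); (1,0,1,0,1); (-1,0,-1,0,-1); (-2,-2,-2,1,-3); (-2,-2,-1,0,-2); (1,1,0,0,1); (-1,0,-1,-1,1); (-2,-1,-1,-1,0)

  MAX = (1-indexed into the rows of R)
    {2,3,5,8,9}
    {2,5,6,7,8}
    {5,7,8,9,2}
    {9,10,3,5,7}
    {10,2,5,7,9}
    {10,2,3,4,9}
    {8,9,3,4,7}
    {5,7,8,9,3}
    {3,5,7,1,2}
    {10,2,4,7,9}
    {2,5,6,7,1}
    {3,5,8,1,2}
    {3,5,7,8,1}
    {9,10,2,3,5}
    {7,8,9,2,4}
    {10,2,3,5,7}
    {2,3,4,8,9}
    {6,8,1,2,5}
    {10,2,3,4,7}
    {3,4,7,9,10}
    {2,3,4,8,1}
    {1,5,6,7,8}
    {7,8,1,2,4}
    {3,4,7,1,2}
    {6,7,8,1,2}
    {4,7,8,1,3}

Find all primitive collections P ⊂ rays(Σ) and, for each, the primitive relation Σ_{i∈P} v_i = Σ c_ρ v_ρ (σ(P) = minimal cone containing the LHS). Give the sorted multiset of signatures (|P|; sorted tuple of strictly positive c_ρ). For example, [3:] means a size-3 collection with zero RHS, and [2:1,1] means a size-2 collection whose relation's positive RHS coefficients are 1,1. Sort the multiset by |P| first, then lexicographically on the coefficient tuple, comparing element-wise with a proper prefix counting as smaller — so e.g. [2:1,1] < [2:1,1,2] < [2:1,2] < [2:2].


Minimal non-faces — 11 found among 10 rays, 26 max cones:

  {1,9}:  v_{1} + v_{9} = 0  ⇒ sig = [2:]
  {4,5}:  v_{4} + v_{5} = 0  ⇒ sig = [2:]
  {8,10}:  v_{8} + v_{10} = v_{9}  ⇒ sig = [2:1]
  {3,6}:  v_{3} + v_{6} = v_{1} + v_{5}  ⇒ sig = [2:1,1]
  {1,10}:  v_{1} + v_{10} = v_{2} + v_{3} + v_{7}  ⇒ sig = [2:1,1,1]
  {6,10}:  v_{6} + v_{10} = v_{2} + v_{5} + v_{7}  ⇒ sig = [2:1,1,1]
  {4,6}:  v_{4} + v_{6} = v_{1} + v_{2} + v_{7} + v_{8}  ⇒ sig = [2:1,1,1,1]
  {6,9}:  v_{6} + v_{9} = v_{2} + v_{5} + v_{7} + v_{8}  ⇒ sig = [2:1,1,1,1]
  {2,3,7,8}:  v_{2} + v_{3} + v_{7} + v_{8} = 0  ⇒ sig = [4:]
  {2,3,7,9}:  v_{2} + v_{3} + v_{7} + v_{9} = v_{10}  ⇒ sig = [4:1]
  {1,2,5,7,8}:  v_{1} + v_{2} + v_{5} + v_{7} + v_{8} = v_{6}  ⇒ sig = [5:1]

Hence PRS(X_Σ) =
{ [2:] ×2,  [2:1],  [2:1,1],  [2:1,1,1] ×2,  [2:1,1,1,1] ×2,  [4:],  [4:1],  [5:1] }


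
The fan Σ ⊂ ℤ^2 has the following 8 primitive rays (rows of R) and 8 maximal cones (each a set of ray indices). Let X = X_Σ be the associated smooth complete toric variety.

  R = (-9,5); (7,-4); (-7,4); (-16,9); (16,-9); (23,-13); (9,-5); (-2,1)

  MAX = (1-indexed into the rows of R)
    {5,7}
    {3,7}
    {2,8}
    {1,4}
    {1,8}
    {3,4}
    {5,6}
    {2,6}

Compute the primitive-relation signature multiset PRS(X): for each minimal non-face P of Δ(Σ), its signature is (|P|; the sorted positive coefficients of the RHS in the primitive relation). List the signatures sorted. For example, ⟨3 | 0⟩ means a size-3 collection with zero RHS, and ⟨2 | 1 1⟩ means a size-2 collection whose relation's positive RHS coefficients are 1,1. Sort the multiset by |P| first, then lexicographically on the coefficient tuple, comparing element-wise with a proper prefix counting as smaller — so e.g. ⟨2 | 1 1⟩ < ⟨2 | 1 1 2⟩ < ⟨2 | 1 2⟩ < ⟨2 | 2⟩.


20 collections generate NE(X_Σ); each relation:

  • {1,7}:  v_{1} + v_{7} = 0  so sig = ⟨2 | 0⟩
  • {2,3}:  v_{2} + v_{3} = 0  so sig = ⟨2 | 0⟩
  • {4,5}:  v_{4} + v_{5} = 0  so sig = ⟨2 | 0⟩
  • {1,2}:  v_{1} + v_{2} = v_{8}  so sig = ⟨2 | 1⟩
  • {1,3}:  v_{1} + v_{3} = v_{4}  so sig = ⟨2 | 1⟩
  • {1,5}:  v_{1} + v_{5} = v_{2}  so sig = ⟨2 | 1⟩
  • {2,4}:  v_{2} + v_{4} = v_{1}  so sig = ⟨2 | 1⟩
  • {2,5}:  v_{2} + v_{5} = v_{6}  so sig = ⟨2 | 1⟩
  • {2,7}:  v_{2} + v_{7} = v_{5}  so sig = ⟨2 | 1⟩
  • {3,5}:  v_{3} + v_{5} = v_{7}  so sig = ⟨2 | 1⟩
  • {3,6}:  v_{3} + v_{6} = v_{5}  so sig = ⟨2 | 1⟩
  • {3,8}:  v_{3} + v_{8} = v_{1}  so sig = ⟨2 | 1⟩
  • {4,6}:  v_{4} + v_{6} = v_{2}  so sig = ⟨2 | 1⟩
  • {4,7}:  v_{4} + v_{7} = v_{3}  so sig = ⟨2 | 1⟩
  • {7,8}:  v_{7} + v_{8} = v_{2}  so sig = ⟨2 | 1⟩
  • {1,6}:  v_{1} + v_{6} = 2·v_{2}  so sig = ⟨2 | 2⟩
  • {4,8}:  v_{4} + v_{8} = 2·v_{1}  so sig = ⟨2 | 2⟩
  • {5,8}:  v_{5} + v_{8} = 2·v_{2}  so sig = ⟨2 | 2⟩
  • {6,7}:  v_{6} + v_{7} = 2·v_{5}  so sig = ⟨2 | 2⟩
  • {6,8}:  v_{6} + v_{8} = 3·v_{2}  so sig = ⟨2 | 3⟩

so the primitive-relation signature multiset is
[⟨2 | 0⟩, ⟨2 | 0⟩, ⟨2 | 0⟩, ⟨2 | 1⟩, ⟨2 | 1⟩, ⟨2 | 1⟩, ⟨2 | 1⟩, ⟨2 | 1⟩, ⟨2 | 1⟩, ⟨2 | 1⟩, ⟨2 | 1⟩, ⟨2 | 1⟩, ⟨2 | 1⟩, ⟨2 | 1⟩, ⟨2 | 1⟩, ⟨2 | 2⟩, ⟨2 | 2⟩, ⟨2 | 2⟩, ⟨2 | 2⟩, ⟨2 | 3⟩]


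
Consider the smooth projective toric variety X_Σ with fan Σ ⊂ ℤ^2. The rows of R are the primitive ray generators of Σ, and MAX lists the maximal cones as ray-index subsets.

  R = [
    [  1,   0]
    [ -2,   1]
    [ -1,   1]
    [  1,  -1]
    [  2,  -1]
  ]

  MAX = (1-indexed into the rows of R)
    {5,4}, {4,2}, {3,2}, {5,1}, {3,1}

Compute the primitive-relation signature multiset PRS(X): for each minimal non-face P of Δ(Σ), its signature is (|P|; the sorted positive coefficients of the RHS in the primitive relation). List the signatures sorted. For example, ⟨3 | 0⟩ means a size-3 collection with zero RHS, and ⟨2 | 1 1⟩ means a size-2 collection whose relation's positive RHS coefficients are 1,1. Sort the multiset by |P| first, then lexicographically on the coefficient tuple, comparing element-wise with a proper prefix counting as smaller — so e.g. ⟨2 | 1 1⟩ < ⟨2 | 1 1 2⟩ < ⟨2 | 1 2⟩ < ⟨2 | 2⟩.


5 minimal non-faces of Δ(Σ) (on 5 rays):

  P={2,5}:  v_{2} + v_{5} = 0  so sig = ⟨2 | 0⟩
  P={3,4}:  v_{3} + v_{4} = 0  so sig = ⟨2 | 0⟩
  P={1,2}:  v_{1} + v_{2} = v_{3}  so sig = ⟨2 | 1⟩
  P={1,4}:  v_{1} + v_{4} = v_{5}  so sig = ⟨2 | 1⟩
  P={3,5}:  v_{3} + v_{5} = v_{1}  so sig = ⟨2 | 1⟩

Sorted signature multiset PRS(X):
[⟨2 | 0⟩, ⟨2 | 0⟩, ⟨2 | 1⟩, ⟨2 | 1⟩, ⟨2 | 1⟩]


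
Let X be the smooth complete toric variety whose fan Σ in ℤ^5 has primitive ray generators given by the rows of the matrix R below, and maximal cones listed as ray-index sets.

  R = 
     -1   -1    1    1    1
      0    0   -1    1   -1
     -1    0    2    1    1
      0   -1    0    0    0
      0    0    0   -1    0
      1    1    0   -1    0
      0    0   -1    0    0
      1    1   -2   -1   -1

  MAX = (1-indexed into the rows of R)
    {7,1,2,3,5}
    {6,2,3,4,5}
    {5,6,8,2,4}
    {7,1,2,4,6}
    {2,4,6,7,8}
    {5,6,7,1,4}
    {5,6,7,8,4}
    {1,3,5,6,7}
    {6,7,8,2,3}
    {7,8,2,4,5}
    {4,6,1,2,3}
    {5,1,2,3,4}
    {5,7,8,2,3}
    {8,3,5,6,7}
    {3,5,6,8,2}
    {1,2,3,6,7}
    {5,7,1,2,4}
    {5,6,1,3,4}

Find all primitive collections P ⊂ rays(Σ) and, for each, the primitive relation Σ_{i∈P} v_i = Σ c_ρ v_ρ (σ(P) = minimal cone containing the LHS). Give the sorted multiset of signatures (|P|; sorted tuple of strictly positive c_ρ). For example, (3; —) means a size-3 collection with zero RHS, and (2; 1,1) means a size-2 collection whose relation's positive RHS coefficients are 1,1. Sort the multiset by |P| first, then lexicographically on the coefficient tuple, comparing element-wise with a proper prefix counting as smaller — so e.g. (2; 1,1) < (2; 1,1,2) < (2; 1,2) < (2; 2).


Primitive collections (5):

  • {1,8}:  v_{1} + v_{8} = v_{7}  so sig = (2; 1)
  • {3,4,8}:  v_{3} + v_{4} + v_{8} = 0  so sig = (3; —)
  • {3,4,7}:  v_{3} + v_{4} + v_{7} = v_{1}  so sig = (3; 1)
  • {1,2,5,6}:  v_{1} + v_{2} + v_{5} + v_{6} = 0  so sig = (4; —)
  • {2,5,6,7}:  v_{2} + v_{5} + v_{6} + v_{7} = v_{8}  so sig = (4; 1)

so the primitive-relation signature multiset is
[(2; 1), (3; —), (3; 1), (4; —), (4; 1)]


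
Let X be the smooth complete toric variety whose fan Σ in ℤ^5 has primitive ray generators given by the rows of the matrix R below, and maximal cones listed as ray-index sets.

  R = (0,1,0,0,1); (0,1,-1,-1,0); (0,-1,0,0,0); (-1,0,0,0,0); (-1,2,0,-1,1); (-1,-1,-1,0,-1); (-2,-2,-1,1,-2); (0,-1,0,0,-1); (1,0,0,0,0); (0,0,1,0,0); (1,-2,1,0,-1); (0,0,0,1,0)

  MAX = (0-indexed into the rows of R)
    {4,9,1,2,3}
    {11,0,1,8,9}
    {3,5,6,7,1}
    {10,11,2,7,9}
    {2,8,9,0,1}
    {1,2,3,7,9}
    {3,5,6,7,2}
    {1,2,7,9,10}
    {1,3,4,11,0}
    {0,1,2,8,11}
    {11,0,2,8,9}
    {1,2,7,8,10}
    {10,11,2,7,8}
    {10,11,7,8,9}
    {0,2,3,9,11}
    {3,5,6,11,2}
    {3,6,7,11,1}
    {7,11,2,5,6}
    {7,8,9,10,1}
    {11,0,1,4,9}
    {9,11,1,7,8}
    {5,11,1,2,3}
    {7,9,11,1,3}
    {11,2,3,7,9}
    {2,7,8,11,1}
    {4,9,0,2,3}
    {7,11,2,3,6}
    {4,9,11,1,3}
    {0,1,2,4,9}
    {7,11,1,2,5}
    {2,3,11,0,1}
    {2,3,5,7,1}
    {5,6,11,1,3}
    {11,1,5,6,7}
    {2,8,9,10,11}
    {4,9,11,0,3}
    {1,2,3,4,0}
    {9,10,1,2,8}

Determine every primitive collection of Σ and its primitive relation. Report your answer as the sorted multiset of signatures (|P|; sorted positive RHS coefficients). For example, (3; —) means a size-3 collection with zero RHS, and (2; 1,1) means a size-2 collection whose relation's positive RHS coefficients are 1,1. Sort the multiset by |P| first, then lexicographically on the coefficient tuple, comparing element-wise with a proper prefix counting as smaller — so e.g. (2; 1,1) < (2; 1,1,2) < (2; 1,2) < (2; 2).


Primitive collections (25):

  • {0,7}:  v_{0} + v_{7} = 0 — sig = (2; —)
  • {3,8}:  v_{3} + v_{8} = 0 — sig = (2; —)
  • {5,9}:  v_{5} + v_{9} = v_{3} + v_{7} — sig = (2; 1,1)
  • {0,6}:  v_{0} + v_{6} = v_{3} + v_{5} + v_{11} — sig = (2; 1,1,1)
  • {0,10}:  v_{0} + v_{10} = v_{2} + v_{8} + v_{9} — sig = (2; 1,1,1)
  • {3,10}:  v_{3} + v_{10} = v_{2} + v_{7} + v_{9} — sig = (2; 1,1,1)
  • {4,7}:  v_{4} + v_{7} = v_{1} + v_{3} + v_{9} — sig = (2; 1,1,1)
  • {4,8}:  v_{4} + v_{8} = v_{0} + v_{1} + v_{9} — sig = (2; 1,1,1)
  • {6,8}:  v_{6} + v_{8} = v_{5} + v_{7} + v_{11} — sig = (2; 1,1,1)
  • {0,5}:  v_{0} + v_{5} = v_{1} + v_{2} + v_{3} + v_{11} — sig = (2; 1,1,1,1)
  • {5,8}:  v_{5} + v_{8} = v_{1} + v_{2} + v_{7} + v_{11} — sig = (2; 1,1,1,1)
  • {4,6}:  v_{4} + v_{6} = v_{1} + 3·v_{3} + v_{7} + v_{11} — sig = (2; 1,1,1,3)
  • {6,10}:  v_{6} + v_{10} = v_{2} + v_{3} + 3·v_{7} + v_{11} — sig = (2; 1,1,1,3)
  • {4,10}:  v_{4} + v_{10} = v_{1} + v_{2} + 2·v_{9} — sig = (2; 1,1,2)
  • {4,5}:  v_{4} + v_{5} = v_{1} + 2·v_{3} — sig = (2; 1,2)
  • {5,10}:  v_{5} + v_{10} = v_{2} + 2·v_{7} — sig = (2; 1,2)
  • {6,9}:  v_{6} + v_{9} = 2·v_{3} + 2·v_{7} + v_{11} — sig = (2; 1,2,2)
  • {1,10,11}:  v_{1} + v_{10} + v_{11} = v_{7} + v_{8} — sig = (3; 1,1)
  • {2,4,11}:  v_{2} + v_{4} + v_{11} = v_{0} + v_{3} — sig = (3; 1,1)
  • {1,2,6}:  v_{1} + v_{2} + v_{6} = 2·v_{5} — sig = (3; 2)
  • {1,2,9,11}:  v_{1} + v_{2} + v_{9} + v_{11} = 0 — sig = (4; —)
  • {0,1,3,9}:  v_{0} + v_{1} + v_{3} + v_{9} = v_{4} — sig = (4; 1)
  • {2,7,8,9}:  v_{2} + v_{7} + v_{8} + v_{9} = v_{10} — sig = (4; 1)
  • {3,5,7,11}:  v_{3} + v_{5} + v_{7} + v_{11} = v_{6} — sig = (4; 1)
  • {1,2,3,7,11}:  v_{1} + v_{2} + v_{3} + v_{7} + v_{11} = v_{5} — sig = (5; 1)

Signatures (|P|; sorted positive RHS coefficients), sorted:
    |P|=2: 17 collections, coeffs (), (), (1,1), (1,1,1), (1,1,1), (1,1,1), (1,1,1), (1,1,1), (1,1,1), (1,1,1,1), (1,1,1,1), (1,1,1,3), (1,1,1,3), (1,1,2), (1,2), (1,2), (1,2,2)
    |P|=3: 3 collections, coeffs (1,1), (1,1), (2)
    |P|=4: 4 collections, coeffs (), (1), (1), (1)
    |P|=5: 1 collection, coeffs (1)


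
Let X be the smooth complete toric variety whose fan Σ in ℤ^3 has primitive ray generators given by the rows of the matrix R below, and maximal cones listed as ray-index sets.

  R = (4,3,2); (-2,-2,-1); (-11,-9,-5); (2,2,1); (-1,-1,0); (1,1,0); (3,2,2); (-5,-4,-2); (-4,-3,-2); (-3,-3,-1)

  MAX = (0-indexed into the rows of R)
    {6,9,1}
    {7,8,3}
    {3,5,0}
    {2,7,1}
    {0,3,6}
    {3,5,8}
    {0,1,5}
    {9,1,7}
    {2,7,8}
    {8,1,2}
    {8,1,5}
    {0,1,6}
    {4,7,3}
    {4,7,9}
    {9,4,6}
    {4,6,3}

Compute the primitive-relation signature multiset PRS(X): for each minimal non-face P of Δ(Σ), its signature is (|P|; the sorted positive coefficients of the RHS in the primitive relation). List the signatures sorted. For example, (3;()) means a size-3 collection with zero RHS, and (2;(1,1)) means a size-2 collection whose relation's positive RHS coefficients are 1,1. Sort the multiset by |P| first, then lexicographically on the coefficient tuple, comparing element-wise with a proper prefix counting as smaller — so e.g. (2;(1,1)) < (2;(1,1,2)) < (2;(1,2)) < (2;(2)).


22 collections generate NE(X_Σ); each relation:

  P={0,8}:  v_{0} + v_{8} = 0  ⟹  sig = (2;())
  P={1,3}:  v_{1} + v_{3} = 0  ⟹  sig = (2;())
  P={4,5}:  v_{4} + v_{5} = 0  ⟹  sig = (2;())
  P={0,4}:  v_{0} + v_{4} = v_{6}  ⟹  sig = (2;(1))
  P={0,7}:  v_{0} + v_{7} = v_{4}  ⟹  sig = (2;(1))
  P={1,4}:  v_{1} + v_{4} = v_{9}  ⟹  sig = (2;(1))
  P={3,9}:  v_{3} + v_{9} = v_{4}  ⟹  sig = (2;(1))
  P={4,8}:  v_{4} + v_{8} = v_{7}  ⟹  sig = (2;(1))
  P={5,6}:  v_{5} + v_{6} = v_{0}  ⟹  sig = (2;(1))
  P={5,7}:  v_{5} + v_{7} = v_{8}  ⟹  sig = (2;(1))
  P={5,9}:  v_{5} + v_{9} = v_{1}  ⟹  sig = (2;(1))
  P={6,8}:  v_{6} + v_{8} = v_{4}  ⟹  sig = (2;(1))
  P={0,2}:  v_{0} + v_{2} = v_{1} + v_{7}  ⟹  sig = (2;(1,1))
  P={0,9}:  v_{0} + v_{9} = v_{1} + v_{6}  ⟹  sig = (2;(1,1))
  P={2,3}:  v_{2} + v_{3} = v_{7} + v_{8}  ⟹  sig = (2;(1,1))
  P={2,6}:  v_{2} + v_{6} = v_{7} + v_{9}  ⟹  sig = (2;(1,1))
  P={8,9}:  v_{8} + v_{9} = v_{1} + v_{7}  ⟹  sig = (2;(1,1))
  P={2,4}:  v_{2} + v_{4} = v_{1} + 2·v_{7}  ⟹  sig = (2;(1,2))
  P={2,5}:  v_{2} + v_{5} = v_{1} + 2·v_{8}  ⟹  sig = (2;(1,2))
  P={6,7}:  v_{6} + v_{7} = 2·v_{4}  ⟹  sig = (2;(2))
  P={2,9}:  v_{2} + v_{9} = 2·v_{1} + 2·v_{7}  ⟹  sig = (2;(2,2))
  P={1,7,8}:  v_{1} + v_{7} + v_{8} = v_{2}  ⟹  sig = (3;(1))

Sorted signature multiset PRS(X):
{ (2;()) ×3,  (2;(1)) ×9,  (2;(1,1)) ×5,  (2;(1,2)) ×2,  (2;(2)),  (2;(2,2)),  (3;(1)) }


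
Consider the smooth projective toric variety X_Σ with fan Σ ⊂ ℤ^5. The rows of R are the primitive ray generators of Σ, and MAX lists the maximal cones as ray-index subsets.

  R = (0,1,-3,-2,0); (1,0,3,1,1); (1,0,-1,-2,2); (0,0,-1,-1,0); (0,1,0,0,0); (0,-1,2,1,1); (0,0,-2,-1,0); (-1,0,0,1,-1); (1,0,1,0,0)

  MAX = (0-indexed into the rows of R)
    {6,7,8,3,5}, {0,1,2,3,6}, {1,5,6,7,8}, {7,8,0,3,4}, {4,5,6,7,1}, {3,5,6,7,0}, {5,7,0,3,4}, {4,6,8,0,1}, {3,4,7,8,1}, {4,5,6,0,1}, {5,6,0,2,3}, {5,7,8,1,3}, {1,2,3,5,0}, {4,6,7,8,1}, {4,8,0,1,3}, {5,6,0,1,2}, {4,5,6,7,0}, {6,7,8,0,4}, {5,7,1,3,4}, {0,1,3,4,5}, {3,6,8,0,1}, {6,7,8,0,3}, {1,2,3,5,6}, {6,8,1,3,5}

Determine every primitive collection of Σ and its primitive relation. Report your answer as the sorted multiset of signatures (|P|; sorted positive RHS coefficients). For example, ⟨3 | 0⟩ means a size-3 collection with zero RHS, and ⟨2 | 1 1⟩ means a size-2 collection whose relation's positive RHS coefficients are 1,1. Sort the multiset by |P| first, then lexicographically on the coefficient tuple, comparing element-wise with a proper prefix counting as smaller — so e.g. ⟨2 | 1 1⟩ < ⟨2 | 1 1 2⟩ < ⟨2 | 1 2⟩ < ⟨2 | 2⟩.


Δ(Σ) — 9 vertices, 9 min non-faces:

  P = {2,7}:  v_{2} + v_{7} = v_{0} + v_{5} ; sig = ⟨2 | 1 1⟩
  P = {2,4}:  v_{2} + v_{4} = 2·v_{0} + v_{1} + v_{5} ; sig = ⟨2 | 1 1 2⟩
  P = {2,8}:  v_{2} + v_{8} = 2·v_{1} + 2·v_{3} + 2·v_{6} ; sig = ⟨2 | 2 2 2⟩
  P = {0,1,7}:  v_{0} + v_{1} + v_{7} = v_{4} ; sig = ⟨3 | 1⟩
  P = {3,4,6}:  v_{3} + v_{4} + v_{6} = v_{0} ; sig = ⟨3 | 1⟩
  P = {4,5,8}:  v_{4} + v_{5} + v_{8} = v_{1} ; sig = ⟨3 | 1⟩
  P = {0,5,8}:  v_{0} + v_{5} + v_{8} = v_{1} + v_{3} + v_{6} ; sig = ⟨3 | 1 1 1⟩
  P = {1,3,6,7}:  v_{1} + v_{3} + v_{6} + v_{7} = 0 ; sig = ⟨4 | 0⟩
  P = {0,1,3,5,6}:  v_{0} + v_{1} + v_{3} + v_{5} + v_{6} = v_{2} ; sig = ⟨5 | 1⟩

Sorted signature multiset PRS(X):
    ⟨2 | 1 1⟩
    ⟨2 | 1 1 2⟩
    ⟨2 | 2 2 2⟩
    ⟨3 | 1⟩
    ⟨3 | 1⟩
    ⟨3 | 1⟩
    ⟨3 | 1 1 1⟩
    ⟨4 | 0⟩
    ⟨5 | 1⟩


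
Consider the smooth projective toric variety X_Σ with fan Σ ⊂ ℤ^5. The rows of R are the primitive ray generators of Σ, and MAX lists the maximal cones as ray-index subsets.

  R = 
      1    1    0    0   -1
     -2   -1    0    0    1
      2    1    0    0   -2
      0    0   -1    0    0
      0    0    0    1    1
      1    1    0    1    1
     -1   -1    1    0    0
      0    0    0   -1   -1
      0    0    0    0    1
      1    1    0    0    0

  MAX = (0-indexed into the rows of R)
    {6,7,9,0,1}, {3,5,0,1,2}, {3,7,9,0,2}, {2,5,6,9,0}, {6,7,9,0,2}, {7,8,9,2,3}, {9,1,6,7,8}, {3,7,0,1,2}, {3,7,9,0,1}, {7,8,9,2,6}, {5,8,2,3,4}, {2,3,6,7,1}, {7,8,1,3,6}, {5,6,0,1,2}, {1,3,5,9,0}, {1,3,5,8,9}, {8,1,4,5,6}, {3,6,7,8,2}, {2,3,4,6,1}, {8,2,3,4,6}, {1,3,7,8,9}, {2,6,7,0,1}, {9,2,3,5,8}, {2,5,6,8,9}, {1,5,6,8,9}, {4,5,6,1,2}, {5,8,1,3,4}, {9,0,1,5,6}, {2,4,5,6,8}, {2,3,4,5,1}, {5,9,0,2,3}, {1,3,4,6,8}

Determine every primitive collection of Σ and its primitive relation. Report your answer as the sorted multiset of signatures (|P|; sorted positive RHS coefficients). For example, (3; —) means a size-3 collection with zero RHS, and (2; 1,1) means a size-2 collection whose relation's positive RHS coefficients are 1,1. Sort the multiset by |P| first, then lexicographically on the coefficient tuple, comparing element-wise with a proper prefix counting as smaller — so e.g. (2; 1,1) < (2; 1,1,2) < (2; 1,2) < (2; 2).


The 10 primitive collections of Σ (r=10, n=5):

  • {4,7}:  v_{4} + v_{7} = 0  ⟹  sig = (2; —)
  • {0,8}:  v_{0} + v_{8} = v_{9}  ⟹  sig = (2; 1)
  • {4,9}:  v_{4} + v_{9} = v_{5}  ⟹  sig = (2; 1)
  • {5,7}:  v_{5} + v_{7} = v_{9}  ⟹  sig = (2; 1)
  • {0,4}:  v_{0} + v_{4} = v_{1} + v_{2} + v_{5}  ⟹  sig = (2; 1,1,1)
  • {1,2,8}:  v_{1} + v_{2} + v_{8} = 0  ⟹  sig = (3; —)
  • {3,6,9}:  v_{3} + v_{6} + v_{9} = 0  ⟹  sig = (3; —)
  • {1,2,9}:  v_{1} + v_{2} + v_{9} = v_{0}  ⟹  sig = (3; 1)
  • {3,5,6}:  v_{3} + v_{5} + v_{6} = v_{4}  ⟹  sig = (3; 1)
  • {0,3,6}:  v_{0} + v_{3} + v_{6} = v_{1} + v_{2}  ⟹  sig = (3; 1,1)

so the primitive-relation signature multiset is
[(2; —), (2; 1), (2; 1), (2; 1), (2; 1,1,1), (3; —), (3; —), (3; 1), (3; 1), (3; 1,1)]


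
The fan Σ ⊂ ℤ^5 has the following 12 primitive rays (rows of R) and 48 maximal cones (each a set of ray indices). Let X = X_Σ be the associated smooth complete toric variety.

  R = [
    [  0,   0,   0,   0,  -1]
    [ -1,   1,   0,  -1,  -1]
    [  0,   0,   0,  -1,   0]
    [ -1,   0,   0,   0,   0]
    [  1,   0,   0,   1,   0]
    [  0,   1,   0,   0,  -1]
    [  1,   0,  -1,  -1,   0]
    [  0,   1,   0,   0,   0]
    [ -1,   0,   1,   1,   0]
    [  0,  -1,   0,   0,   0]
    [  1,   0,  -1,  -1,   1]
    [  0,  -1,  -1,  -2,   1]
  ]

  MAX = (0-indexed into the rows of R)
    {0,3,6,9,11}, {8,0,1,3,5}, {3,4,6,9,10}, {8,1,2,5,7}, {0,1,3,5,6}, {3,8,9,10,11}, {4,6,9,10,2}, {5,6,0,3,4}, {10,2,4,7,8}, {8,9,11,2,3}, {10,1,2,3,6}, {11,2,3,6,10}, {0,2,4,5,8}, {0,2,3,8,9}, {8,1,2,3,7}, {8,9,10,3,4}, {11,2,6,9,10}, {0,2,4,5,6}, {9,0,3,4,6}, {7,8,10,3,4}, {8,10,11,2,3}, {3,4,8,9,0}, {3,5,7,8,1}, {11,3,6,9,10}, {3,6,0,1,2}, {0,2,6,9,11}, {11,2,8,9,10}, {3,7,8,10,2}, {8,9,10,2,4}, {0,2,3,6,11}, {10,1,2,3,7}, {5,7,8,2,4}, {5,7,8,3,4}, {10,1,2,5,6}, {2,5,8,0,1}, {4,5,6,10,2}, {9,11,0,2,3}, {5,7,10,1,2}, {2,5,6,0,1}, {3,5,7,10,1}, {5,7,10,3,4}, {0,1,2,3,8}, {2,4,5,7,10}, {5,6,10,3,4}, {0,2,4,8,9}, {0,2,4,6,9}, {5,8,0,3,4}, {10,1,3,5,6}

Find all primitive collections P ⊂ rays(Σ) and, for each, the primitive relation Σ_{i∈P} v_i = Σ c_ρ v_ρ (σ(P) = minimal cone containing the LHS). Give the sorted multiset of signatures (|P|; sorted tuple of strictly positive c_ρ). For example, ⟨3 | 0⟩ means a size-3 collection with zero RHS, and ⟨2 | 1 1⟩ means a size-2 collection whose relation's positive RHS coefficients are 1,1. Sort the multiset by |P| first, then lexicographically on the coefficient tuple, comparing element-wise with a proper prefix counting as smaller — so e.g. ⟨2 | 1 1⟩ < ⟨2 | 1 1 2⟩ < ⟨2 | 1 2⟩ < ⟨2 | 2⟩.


The 19 primitive collections of Σ (r=12, n=5):

  P = {6,8}:  v_{6} + v_{8} = 0  ⇒ sig = ⟨2 | 0⟩
  P = {7,9}:  v_{7} + v_{9} = 0  ⇒ sig = ⟨2 | 0⟩
  P = {0,7}:  v_{0} + v_{7} = v_{5}  ⇒ sig = ⟨2 | 1⟩
  P = {0,10}:  v_{0} + v_{10} = v_{6}  ⇒ sig = ⟨2 | 1⟩
  P = {1,4}:  v_{1} + v_{4} = v_{5}  ⇒ sig = ⟨2 | 1⟩
  P = {5,9}:  v_{5} + v_{9} = v_{0}  ⇒ sig = ⟨2 | 1⟩
  P = {4,11}:  v_{4} + v_{11} = v_{9} + v_{10}  ⇒ sig = ⟨2 | 1 1⟩
  P = {6,7}:  v_{6} + v_{7} = v_{5} + v_{10}  ⇒ sig = ⟨2 | 1 1⟩
  P = {1,9}:  v_{1} + v_{9} = v_{0} + v_{2} + v_{3}  ⇒ sig = ⟨2 | 1 1 1⟩
  P = {5,11}:  v_{5} + v_{11} = v_{2} + v_{3} + v_{6}  ⇒ sig = ⟨2 | 1 1 1⟩
  P = {7,11}:  v_{7} + v_{11} = v_{2} + v_{3} + v_{10}  ⇒ sig = ⟨2 | 1 1 1⟩
  P = {1,11}:  v_{1} + v_{11} = 2·v_{2} + 2·v_{3} + v_{6}  ⇒ sig = ⟨2 | 1 2 2⟩
  P = {2,3,4}:  v_{2} + v_{3} + v_{4} = 0  ⇒ sig = ⟨3 | 0⟩
  P = {2,3,5}:  v_{2} + v_{3} + v_{5} = v_{1}  ⇒ sig = ⟨3 | 1⟩
  P = {5,8,10}:  v_{5} + v_{8} + v_{10} = v_{7}  ⇒ sig = ⟨3 | 1⟩
  P = {0,8,11}:  v_{0} + v_{8} + v_{11} = v_{2} + v_{3} + v_{9}  ⇒ sig = ⟨3 | 1 1 1⟩
  P = {1,8,10}:  v_{1} + v_{8} + v_{10} = v_{2} + v_{3} + v_{7}  ⇒ sig = ⟨3 | 1 1 1⟩
  P = {2,3,9,10}:  v_{2} + v_{3} + v_{9} + v_{10} = v_{11}  ⇒ sig = ⟨4 | 1⟩
  P = {2,3,6,9}:  v_{2} + v_{3} + v_{6} + v_{9} = v_{0} + v_{11}  ⇒ sig = ⟨4 | 1 1⟩

so the primitive-relation signature multiset is
    ⟨2 | 0⟩
    ⟨2 | 0⟩
    ⟨2 | 1⟩
    ⟨2 | 1⟩
    ⟨2 | 1⟩
    ⟨2 | 1⟩
    ⟨2 | 1 1⟩
    ⟨2 | 1 1⟩
    ⟨2 | 1 1 1⟩
    ⟨2 | 1 1 1⟩
    ⟨2 | 1 1 1⟩
    ⟨2 | 1 2 2⟩
    ⟨3 | 0⟩
    ⟨3 | 1⟩
    ⟨3 | 1⟩
    ⟨3 | 1 1 1⟩
    ⟨3 | 1 1 1⟩
    ⟨4 | 1⟩
    ⟨4 | 1 1⟩


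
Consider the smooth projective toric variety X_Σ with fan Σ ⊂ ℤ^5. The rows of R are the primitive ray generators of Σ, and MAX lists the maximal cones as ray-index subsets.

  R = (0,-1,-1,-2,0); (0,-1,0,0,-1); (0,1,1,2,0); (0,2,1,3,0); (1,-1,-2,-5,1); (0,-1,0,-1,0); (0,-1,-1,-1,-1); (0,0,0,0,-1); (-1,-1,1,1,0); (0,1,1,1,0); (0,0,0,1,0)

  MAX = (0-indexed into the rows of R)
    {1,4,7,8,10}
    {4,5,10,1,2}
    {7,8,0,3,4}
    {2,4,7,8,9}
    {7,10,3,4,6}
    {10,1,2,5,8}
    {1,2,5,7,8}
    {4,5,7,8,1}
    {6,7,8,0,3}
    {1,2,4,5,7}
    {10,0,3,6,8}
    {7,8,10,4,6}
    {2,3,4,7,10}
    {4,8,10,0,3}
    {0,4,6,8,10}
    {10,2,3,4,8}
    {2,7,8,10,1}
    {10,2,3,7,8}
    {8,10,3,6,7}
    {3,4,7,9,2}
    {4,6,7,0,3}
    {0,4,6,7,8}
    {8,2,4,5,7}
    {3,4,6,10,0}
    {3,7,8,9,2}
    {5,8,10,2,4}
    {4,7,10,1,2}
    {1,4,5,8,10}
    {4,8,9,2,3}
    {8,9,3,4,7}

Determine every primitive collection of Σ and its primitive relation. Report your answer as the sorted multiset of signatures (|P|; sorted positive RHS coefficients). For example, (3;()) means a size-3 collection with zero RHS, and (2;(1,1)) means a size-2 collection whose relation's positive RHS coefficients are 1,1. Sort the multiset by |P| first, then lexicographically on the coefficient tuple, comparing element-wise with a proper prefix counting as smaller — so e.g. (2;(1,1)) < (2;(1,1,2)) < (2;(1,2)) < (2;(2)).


Δ(Σ) — 11 vertices, 20 min non-faces:

  P = {0,2}:  v_{0} + v_{2} = 0 — sig = (2;())
  P = {3,5}:  v_{3} + v_{5} = v_{2} — sig = (2;(1))
  P = {6,9}:  v_{6} + v_{9} = v_{7} — sig = (2;(1))
  P = {9,10}:  v_{9} + v_{10} = v_{2} — sig = (2;(1))
  P = {2,6}:  v_{2} + v_{6} = v_{7} + v_{10} — sig = (2;(1,1))
  P = {1,3}:  v_{1} + v_{3} = v_{2} + v_{7} + v_{10} — sig = (2;(1,1,1))
  P = {1,9}:  v_{1} + v_{9} = v_{2} + v_{5} + v_{7} — sig = (2;(1,1,1))
  P = {0,5}:  v_{0} + v_{5} = v_{4} + v_{7} + v_{8} + v_{10} — sig = (2;(1,1,1,1))
  P = {0,9}:  v_{0} + v_{9} = v_{3} + v_{4} + v_{7} + v_{8} — sig = (2;(1,1,1,1))
  P = {5,9}:  v_{5} + v_{9} = 2·v_{2} + v_{4} + v_{7} + v_{8} — sig = (2;(1,1,1,2))
  P = {0,1}:  v_{0} + v_{1} = v_{4} + 2·v_{7} + v_{8} + 2·v_{10} — sig = (2;(1,1,2,2))
  P = {5,6}:  v_{5} + v_{6} = v_{4} + 2·v_{7} + v_{8} + 2·v_{10} — sig = (2;(1,1,2,2))
  P = {1,6}:  v_{1} + v_{6} = v_{4} + 3·v_{7} + v_{8} + 3·v_{10} — sig = (2;(1,1,3,3))
  P = {0,7,10}:  v_{0} + v_{7} + v_{10} = v_{6} — sig = (3;(1))
  P = {5,7,10}:  v_{5} + v_{7} + v_{10} = v_{1} — sig = (3;(1))
  P = {3,4,6,8}:  v_{3} + v_{4} + v_{6} + v_{8} = v_{0} — sig = (4;(1))
  P = {1,2,4,8}:  v_{1} + v_{2} + v_{4} + v_{8} = 2·v_{5} — sig = (4;(2))
  P = {3,4,7,8,10}:  v_{3} + v_{4} + v_{7} + v_{8} + v_{10} = 0 — sig = (5;())
  P = {2,3,4,7,8}:  v_{2} + v_{3} + v_{4} + v_{7} + v_{8} = v_{9} — sig = (5;(1))
  P = {2,4,7,8,10}:  v_{2} + v_{4} + v_{7} + v_{8} + v_{10} = v_{5} — sig = (5;(1))

so the primitive-relation signature multiset is
{ (2;()),  (2;(1)) ×3,  (2;(1,1)),  (2;(1,1,1)) ×2,  (2;(1,1,1,1)) ×2,  (2;(1,1,1,2)),  (2;(1,1,2,2)) ×2,  (2;(1,1,3,3)),  (3;(1)) ×2,  (4;(1)),  (4;(2)),  (5;()),  (5;(1)) ×2 }


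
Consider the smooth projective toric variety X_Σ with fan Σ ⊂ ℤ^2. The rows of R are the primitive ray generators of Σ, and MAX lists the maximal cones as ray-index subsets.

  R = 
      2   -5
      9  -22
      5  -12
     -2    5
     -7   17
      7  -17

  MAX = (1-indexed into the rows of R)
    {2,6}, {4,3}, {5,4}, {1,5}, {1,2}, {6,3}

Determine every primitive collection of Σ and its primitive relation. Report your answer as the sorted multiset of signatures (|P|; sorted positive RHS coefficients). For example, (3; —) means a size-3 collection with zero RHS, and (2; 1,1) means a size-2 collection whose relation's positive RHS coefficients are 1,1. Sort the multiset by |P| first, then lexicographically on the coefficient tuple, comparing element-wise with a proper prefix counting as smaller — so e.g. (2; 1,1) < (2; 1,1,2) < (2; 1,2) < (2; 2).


9 minimal non-faces of Δ(Σ) (on 6 rays):

  P={1,4}:  v_{1} + v_{4} = 0  ⇒ sig = (2; —)
  P={5,6}:  v_{5} + v_{6} = 0  ⇒ sig = (2; —)
  P={1,3}:  v_{1} + v_{3} = v_{6}  ⇒ sig = (2; 1)
  P={1,6}:  v_{1} + v_{6} = v_{2}  ⇒ sig = (2; 1)
  P={2,4}:  v_{2} + v_{4} = v_{6}  ⇒ sig = (2; 1)
  P={2,5}:  v_{2} + v_{5} = v_{1}  ⇒ sig = (2; 1)
  P={3,5}:  v_{3} + v_{5} = v_{4}  ⇒ sig = (2; 1)
  P={4,6}:  v_{4} + v_{6} = v_{3}  ⇒ sig = (2; 1)
  P={2,3}:  v_{2} + v_{3} = 2·v_{6}  ⇒ sig = (2; 2)

so the primitive-relation signature multiset is
[(2; —), (2; —), (2; 1), (2; 1), (2; 1), (2; 1), (2; 1), (2; 1), (2; 2)]


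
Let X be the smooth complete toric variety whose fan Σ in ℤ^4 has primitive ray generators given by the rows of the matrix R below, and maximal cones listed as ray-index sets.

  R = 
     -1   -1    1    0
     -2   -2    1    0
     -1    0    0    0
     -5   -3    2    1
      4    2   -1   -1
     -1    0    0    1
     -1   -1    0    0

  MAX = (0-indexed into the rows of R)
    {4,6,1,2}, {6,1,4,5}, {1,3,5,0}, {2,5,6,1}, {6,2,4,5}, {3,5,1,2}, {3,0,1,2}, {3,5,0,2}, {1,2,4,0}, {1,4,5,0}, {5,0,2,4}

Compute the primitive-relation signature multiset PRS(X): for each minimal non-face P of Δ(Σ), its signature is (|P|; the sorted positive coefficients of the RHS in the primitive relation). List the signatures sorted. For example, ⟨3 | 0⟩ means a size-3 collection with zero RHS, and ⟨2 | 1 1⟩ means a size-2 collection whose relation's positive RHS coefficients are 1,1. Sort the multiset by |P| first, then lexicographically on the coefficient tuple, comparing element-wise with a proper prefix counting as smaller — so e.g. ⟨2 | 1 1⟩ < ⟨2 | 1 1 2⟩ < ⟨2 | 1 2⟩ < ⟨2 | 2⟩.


5 collections generate NE(X_Σ); each relation:

  {0,6}:  v_{0} + v_{6} = v_{1} — sig = ⟨2 | 1⟩
  {3,4}:  v_{3} + v_{4} = v_{0} — sig = ⟨2 | 1⟩
  {3,6}:  v_{3} + v_{6} = 2·v_{1} + v_{2} + v_{5} — sig = ⟨2 | 1 1 2⟩
  {1,2,4,5}:  v_{1} + v_{2} + v_{4} + v_{5} = 0 — sig = ⟨4 | 0⟩
  {0,1,2,5}:  v_{0} + v_{1} + v_{2} + v_{5} = v_{3} — sig = ⟨4 | 1⟩

so the primitive-relation signature multiset is
{ ⟨2 | 1⟩ ×2,  ⟨2 | 1 1 2⟩,  ⟨4 | 0⟩,  ⟨4 | 1⟩ }


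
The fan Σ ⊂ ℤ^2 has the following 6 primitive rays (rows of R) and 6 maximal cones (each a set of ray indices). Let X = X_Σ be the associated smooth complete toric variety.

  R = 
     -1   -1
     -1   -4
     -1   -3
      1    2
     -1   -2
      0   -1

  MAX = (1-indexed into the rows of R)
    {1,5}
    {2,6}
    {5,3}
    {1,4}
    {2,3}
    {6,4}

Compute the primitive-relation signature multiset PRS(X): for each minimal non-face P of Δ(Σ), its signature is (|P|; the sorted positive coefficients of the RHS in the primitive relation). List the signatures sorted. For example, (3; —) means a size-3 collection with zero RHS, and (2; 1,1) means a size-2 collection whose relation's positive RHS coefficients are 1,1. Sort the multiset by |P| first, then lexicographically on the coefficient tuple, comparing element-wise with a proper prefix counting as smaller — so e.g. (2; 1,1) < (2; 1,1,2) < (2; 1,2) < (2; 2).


9 collections generate NE(X_Σ); each relation:

  P={4,5}:  v_{4} + v_{5} = 0 ; sig = (2; —)
  P={1,6}:  v_{1} + v_{6} = v_{5} ; sig = (2; 1)
  P={3,4}:  v_{3} + v_{4} = v_{6} ; sig = (2; 1)
  P={3,6}:  v_{3} + v_{6} = v_{2} ; sig = (2; 1)
  P={5,6}:  v_{5} + v_{6} = v_{3} ; sig = (2; 1)
  P={1,2}:  v_{1} + v_{2} = v_{3} + v_{5} ; sig = (2; 1,1)
  P={1,3}:  v_{1} + v_{3} = 2·v_{5} ; sig = (2; 2)
  P={2,4}:  v_{2} + v_{4} = 2·v_{6} ; sig = (2; 2)
  P={2,5}:  v_{2} + v_{5} = 2·v_{3} ; sig = (2; 2)

Hence PRS(X_Σ) =
    |P|=2: 9 collections, coeffs (), (1), (1), (1), (1), (1,1), (2), (2), (2)
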